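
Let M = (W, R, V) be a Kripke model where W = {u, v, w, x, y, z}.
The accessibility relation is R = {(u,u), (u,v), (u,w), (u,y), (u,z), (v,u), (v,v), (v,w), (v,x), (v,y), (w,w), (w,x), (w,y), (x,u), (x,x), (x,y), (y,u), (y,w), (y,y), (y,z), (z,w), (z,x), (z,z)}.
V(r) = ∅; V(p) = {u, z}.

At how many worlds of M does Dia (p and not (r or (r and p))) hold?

5

Recall that Dia ψ holds at a world iff ψ holds at some accessible world.
Let φ = Dia (p and not (r or (r and p))). Evaluate φ at each world:
  u (successors {u, v, w, y, z}): φ is true.
  v (successors {u, v, w, x, y}): φ is true.
  w (successors {w, x, y}): φ is false.
  x (successors {u, x, y}): φ is true.
  y (successors {u, w, y, z}): φ is true.
  z (successors {w, x, z}): φ is true.
For instance, at w:
  At w: Dia (p and not (r or (r and p))) requires p and not (r or (r and p)) at some successor in {w, x, y}.
    At w: p and not (r or (r and p)) is false.
    At x: p and not (r or (r and p)) is false.
    At y: p and not (r or (r and p)) is false.
  So Dia (p and not (r or (r and p))) is false at w.
Satisfying worlds: {u, v, x, y, z}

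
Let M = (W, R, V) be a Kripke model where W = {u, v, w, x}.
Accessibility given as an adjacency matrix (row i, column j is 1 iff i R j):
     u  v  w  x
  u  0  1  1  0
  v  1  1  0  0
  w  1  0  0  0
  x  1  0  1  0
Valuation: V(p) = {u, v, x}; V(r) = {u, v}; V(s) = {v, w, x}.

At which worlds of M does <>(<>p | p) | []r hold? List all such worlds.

Recall that []ψ holds at a world iff ψ holds at every accessible world, and <>ψ holds iff ψ holds at some accessible world.
Let φ = <>(<>p | p) | []r. Evaluate φ at each world:
  u (successors {v, w}): φ is true.
  v (successors {u, v}): φ is true.
  w (successors {u}): φ is true.
  x (successors {u, w}): φ is true.
For instance, at u:
  At u: <>(<>p | p) is true, []r is false, so <>(<>p | p) | []r is true.
    At u: <>(<>p | p) requires <>p | p at some successor in {v, w}.
      <>p | p holds at v, so <>(<>p | p) is true at u.
    At u: []r requires r at every successor {v, w}.
      r fails at w, so []r is false at u.
Satisfying worlds: {u, v, w, x}

u, v, w, x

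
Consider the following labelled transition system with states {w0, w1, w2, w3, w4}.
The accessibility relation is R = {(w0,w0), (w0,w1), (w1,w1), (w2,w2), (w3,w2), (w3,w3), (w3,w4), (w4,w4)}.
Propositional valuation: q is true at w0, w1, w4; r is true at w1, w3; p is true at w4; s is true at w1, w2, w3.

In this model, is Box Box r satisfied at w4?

At w4: Box Box r requires Box r at every successor {w4}.
  Box r fails at w4, so Box Box r is false at w4.
    At w4: Box r requires r at every successor {w4}.
      r fails at w4, so Box r is false at w4.

No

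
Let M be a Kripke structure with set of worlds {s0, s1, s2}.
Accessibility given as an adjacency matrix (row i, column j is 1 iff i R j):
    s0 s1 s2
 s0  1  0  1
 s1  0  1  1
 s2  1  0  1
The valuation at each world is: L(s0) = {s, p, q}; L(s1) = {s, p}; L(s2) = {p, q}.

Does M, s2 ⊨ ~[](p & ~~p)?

Recall that []ψ holds at a world iff ψ holds at every accessible world, and <>ψ holds iff ψ holds at some accessible world.
At s2: [](p & ~~p) is true, so ~[](p & ~~p) is false.
  At s2: [](p & ~~p) requires p & ~~p at every successor {s0, s2}.
    At s0: p & ~~p is true.
    At s2: p & ~~p is true.
  So [](p & ~~p) is true at s2.

No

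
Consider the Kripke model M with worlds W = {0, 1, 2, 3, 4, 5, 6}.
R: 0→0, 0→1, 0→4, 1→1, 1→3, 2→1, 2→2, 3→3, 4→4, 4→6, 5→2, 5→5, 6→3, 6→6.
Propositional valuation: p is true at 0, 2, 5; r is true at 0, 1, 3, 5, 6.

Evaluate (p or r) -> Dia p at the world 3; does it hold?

No

At 3: p or r is true, Dia p is false, so (p or r) -> Dia p is false.
  At 3: Dia p requires p at some successor in {3}.
    At 3: p is false.
  So Dia p is false at 3.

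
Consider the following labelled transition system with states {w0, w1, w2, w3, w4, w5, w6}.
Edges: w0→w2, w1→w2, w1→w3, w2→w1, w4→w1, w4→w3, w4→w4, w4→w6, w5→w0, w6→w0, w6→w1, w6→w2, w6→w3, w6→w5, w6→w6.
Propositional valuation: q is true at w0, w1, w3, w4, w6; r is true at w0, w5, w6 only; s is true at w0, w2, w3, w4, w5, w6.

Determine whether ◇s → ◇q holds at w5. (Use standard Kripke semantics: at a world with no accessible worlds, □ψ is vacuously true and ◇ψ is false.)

Yes

Recall that ◇ψ holds at a world iff ψ holds at some accessible world.
At w5: ◇s is true, ◇q is true, so ◇s → ◇q is true.
  At w5: ◇s requires s at some successor in {w0}.
    s holds at w0, so ◇s is true at w5.
  At w5: ◇q requires q at some successor in {w0}.
    q holds at w0, so ◇q is true at w5.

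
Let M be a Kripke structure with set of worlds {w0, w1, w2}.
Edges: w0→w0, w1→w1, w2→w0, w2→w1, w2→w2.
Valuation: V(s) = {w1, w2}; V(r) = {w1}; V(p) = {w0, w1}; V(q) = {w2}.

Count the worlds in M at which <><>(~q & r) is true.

2

Let φ = <><>(~q & r). Evaluate φ at each world:
  w0 (successors {w0}): φ is false.
  w1 (successors {w1}): φ is true.
  w2 (successors {w0, w1, w2}): φ is true.
For instance, at w0:
  At w0: <><>(~q & r) requires <>(~q & r) at some successor in {w0}.
    At w0: <>(~q & r) is false.
  So <><>(~q & r) is false at w0.
Satisfying worlds: {w1, w2}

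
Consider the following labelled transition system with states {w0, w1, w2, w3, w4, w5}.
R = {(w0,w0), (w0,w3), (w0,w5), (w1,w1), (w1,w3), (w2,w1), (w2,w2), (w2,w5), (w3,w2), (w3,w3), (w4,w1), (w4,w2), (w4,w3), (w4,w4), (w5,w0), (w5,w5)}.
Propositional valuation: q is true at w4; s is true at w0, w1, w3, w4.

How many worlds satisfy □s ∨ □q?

Let φ = □s ∨ □q. Evaluate φ at each world:
  w0 (successors {w0, w3, w5}): φ is false.
  w1 (successors {w1, w3}): φ is true.
  w2 (successors {w1, w2, w5}): φ is false.
  w3 (successors {w2, w3}): φ is false.
  w4 (successors {w1, w2, w3, w4}): φ is false.
  w5 (successors {w0, w5}): φ is false.
For instance, at w2:
  At w2: □s is false, □q is false, so □s ∨ □q is false.
    At w2: □s requires s at every successor {w1, w2, w5}.
      s fails at w2, so □s is false at w2.
    At w2: □q requires q at every successor {w1, w2, w5}.
      q fails at w1, so □q is false at w2.
Satisfying worlds: {w1}

1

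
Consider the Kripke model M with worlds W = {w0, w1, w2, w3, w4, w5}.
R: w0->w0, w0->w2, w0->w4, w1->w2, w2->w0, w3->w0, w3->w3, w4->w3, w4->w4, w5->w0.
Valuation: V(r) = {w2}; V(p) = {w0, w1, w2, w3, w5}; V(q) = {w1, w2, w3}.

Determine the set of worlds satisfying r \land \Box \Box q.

Let φ = r \land \Box \Box q. Evaluate φ at each world:
  w0 (successors {w0, w2, w4}): φ is false.
  w1 (successors {w2}): φ is false.
  w2 (successors {w0}): φ is false.
  w3 (successors {w0, w3}): φ is false.
  w4 (successors {w3, w4}): φ is false.
  w5 (successors {w0}): φ is false.
For instance, at w2:
  At w2: r is true, \Box \Box q is false, so r \land \Box \Box q is false.
    At w2: \Box \Box q requires \Box q at every successor {w0}.
      \Box q fails at w0, so \Box \Box q is false at w2.
Satisfying worlds: none.

none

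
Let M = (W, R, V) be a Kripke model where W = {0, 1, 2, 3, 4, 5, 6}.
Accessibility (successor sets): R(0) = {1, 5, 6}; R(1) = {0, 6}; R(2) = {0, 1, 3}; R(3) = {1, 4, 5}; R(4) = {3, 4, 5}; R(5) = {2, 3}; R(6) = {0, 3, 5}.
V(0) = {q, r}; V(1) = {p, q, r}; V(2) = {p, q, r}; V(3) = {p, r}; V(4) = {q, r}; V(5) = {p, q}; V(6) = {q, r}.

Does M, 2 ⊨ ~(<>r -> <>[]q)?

No

Recall that []ψ holds at a world iff ψ holds at every accessible world, and <>ψ holds iff ψ holds at some accessible world.
At 2: <>r -> <>[]q is true, so ~(<>r -> <>[]q) is false.
  At 2: <>r is true, <>[]q is true, so <>r -> <>[]q is true.
    At 2: <>r requires r at some successor in {0, 1, 3}.
      r holds at 0, so <>r is true at 2.
    At 2: <>[]q requires []q at some successor in {0, 1, 3}.
      []q holds at 0, so <>[]q is true at 2.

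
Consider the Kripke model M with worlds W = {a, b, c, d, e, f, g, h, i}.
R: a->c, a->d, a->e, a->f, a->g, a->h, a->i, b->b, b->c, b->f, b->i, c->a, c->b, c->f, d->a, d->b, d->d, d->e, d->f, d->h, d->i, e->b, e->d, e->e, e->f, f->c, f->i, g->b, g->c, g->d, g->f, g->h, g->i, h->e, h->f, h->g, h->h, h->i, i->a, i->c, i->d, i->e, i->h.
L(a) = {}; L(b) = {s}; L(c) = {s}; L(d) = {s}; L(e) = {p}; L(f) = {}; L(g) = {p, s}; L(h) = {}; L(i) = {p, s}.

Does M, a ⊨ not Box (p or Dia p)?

Yes

At a: Box (p or Dia p) is false, so not Box (p or Dia p) is true.
  At a: Box (p or Dia p) requires p or Dia p at every successor {c, d, e, f, g, h, i}.
    p or Dia p fails at c, so Box (p or Dia p) is false at a.
      At c: p is false, Dia p is false, so p or Dia p is false.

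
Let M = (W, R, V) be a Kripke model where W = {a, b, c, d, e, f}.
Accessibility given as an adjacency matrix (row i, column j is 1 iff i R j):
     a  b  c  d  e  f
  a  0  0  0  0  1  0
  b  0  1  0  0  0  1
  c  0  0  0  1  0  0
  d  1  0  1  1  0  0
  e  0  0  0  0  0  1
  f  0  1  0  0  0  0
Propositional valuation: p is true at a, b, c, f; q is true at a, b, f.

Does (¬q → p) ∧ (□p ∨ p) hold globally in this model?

Let φ = (¬q → p) ∧ (□p ∨ p). Evaluate φ at each world:
  a (successors {e}): φ is true.
  b (successors {b, f}): φ is true.
  c (successors {d}): φ is true.
  d (successors {a, c, d}): φ is false.
  e (successors {f}): φ is false.
  f (successors {b}): φ is true.
Detail at d (counterexample):
  At d: ¬q → p is false, □p ∨ p is false, so (¬q → p) ∧ (□p ∨ p) is false.
    At d: □p is false, p is false, so □p ∨ p is false.
      At d: □p requires p at every successor {a, c, d}.
        p fails at d, so □p is false at d.

No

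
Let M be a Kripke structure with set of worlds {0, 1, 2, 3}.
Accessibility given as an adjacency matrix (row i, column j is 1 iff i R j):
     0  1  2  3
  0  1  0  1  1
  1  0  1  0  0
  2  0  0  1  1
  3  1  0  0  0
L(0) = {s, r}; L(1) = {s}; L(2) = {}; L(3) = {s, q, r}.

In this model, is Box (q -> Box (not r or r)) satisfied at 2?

Yes

At 2: Box (q -> Box (not r or r)) requires q -> Box (not r or r) at every successor {2, 3}.
    At 2: q is false, Box (not r or r) is true, so q -> Box (not r or r) is true.
      At 2: Box (not r or r) requires not r or r at every successor {2, 3}.
        At 2: not r or r is true.
        At 3: not r or r is true.
      So Box (not r or r) is true at 2.
    At 3: q is true, Box (not r or r) is true, so q -> Box (not r or r) is true.
      At 3: Box (not r or r) requires not r or r at every successor {0}.
        At 0: not r or r is true.
      So Box (not r or r) is true at 3.
So Box (q -> Box (not r or r)) is true at 2.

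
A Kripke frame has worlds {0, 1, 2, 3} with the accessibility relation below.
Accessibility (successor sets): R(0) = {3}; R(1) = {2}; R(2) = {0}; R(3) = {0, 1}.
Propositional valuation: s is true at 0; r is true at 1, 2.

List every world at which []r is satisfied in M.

Let φ = []r. Evaluate φ at each world:
  0 (successors {3}): φ is false.
  1 (successors {2}): φ is true.
  2 (successors {0}): φ is false.
  3 (successors {0, 1}): φ is false.
For instance, at 3:
  At 3: []r requires r at every successor {0, 1}.
    r fails at 0, so []r is false at 3.
Satisfying worlds: {1}

1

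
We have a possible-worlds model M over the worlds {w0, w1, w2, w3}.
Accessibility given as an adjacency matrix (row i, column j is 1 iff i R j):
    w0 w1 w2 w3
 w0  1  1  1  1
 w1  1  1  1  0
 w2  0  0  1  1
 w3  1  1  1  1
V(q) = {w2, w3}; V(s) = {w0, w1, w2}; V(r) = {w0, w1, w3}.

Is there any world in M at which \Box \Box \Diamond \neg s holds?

Recall that \Box ψ holds at a world iff ψ holds at every accessible world, and \Diamond ψ holds iff ψ holds at some accessible world.
Let φ = \Box \Box \Diamond \neg s. Evaluate φ at each world:
  w0 (successors {w0, w1, w2, w3}): φ is false.
  w1 (successors {w0, w1, w2}): φ is false.
  w2 (successors {w2, w3}): φ is false.
  w3 (successors {w0, w1, w2, w3}): φ is false.
For instance, at w1:
  At w1: \Box \Box \Diamond \neg s requires \Box \Diamond \neg s at every successor {w0, w1, w2}.
    \Box \Diamond \neg s fails at w0, so \Box \Box \Diamond \neg s is false at w1.
      At w0: \Box \Diamond \neg s requires \Diamond \neg s at every successor {w0, w1, w2, w3}.
        \Diamond \neg s fails at w1, so \Box \Diamond \neg s is false at w0.

No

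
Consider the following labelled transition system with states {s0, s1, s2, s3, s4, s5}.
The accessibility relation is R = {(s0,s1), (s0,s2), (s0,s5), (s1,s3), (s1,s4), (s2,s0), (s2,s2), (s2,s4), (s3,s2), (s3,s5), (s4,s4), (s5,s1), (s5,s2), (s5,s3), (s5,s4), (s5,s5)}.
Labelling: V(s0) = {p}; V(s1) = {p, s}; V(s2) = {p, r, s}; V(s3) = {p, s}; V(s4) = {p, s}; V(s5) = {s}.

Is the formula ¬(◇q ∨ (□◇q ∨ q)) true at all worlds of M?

Let φ = ¬(◇q ∨ (□◇q ∨ q)). Evaluate φ at each world:
  s0 (successors {s1, s2, s5}): φ is true.
  s1 (successors {s3, s4}): φ is true.
  s2 (successors {s0, s2, s4}): φ is true.
  s3 (successors {s2, s5}): φ is true.
  s4 (successors {s4}): φ is true.
  s5 (successors {s1, s2, s3, s4, s5}): φ is true.
For instance, at s1:
  At s1: ◇q ∨ (□◇q ∨ q) is false, so ¬(◇q ∨ (□◇q ∨ q)) is true.
    At s1: ◇q is false, □◇q ∨ q is false, so ◇q ∨ (□◇q ∨ q) is false.
      At s1: ◇q requires q at some successor in {s3, s4}.
        At s3: q is false.
        At s4: q is false.
      So ◇q is false at s1.
      At s1: □◇q is false, q is false, so □◇q ∨ q is false.

Yes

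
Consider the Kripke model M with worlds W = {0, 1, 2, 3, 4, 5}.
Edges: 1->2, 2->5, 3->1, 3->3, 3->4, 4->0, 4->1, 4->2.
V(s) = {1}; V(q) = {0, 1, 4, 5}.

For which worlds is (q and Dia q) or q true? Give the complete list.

Let φ = (q and Dia q) or q. Evaluate φ at each world:
  0 (successors ∅): φ is true.
  1 (successors {2}): φ is true.
  2 (successors {5}): φ is false.
  3 (successors {1, 3, 4}): φ is false.
  4 (successors {0, 1, 2}): φ is true.
  5 (successors ∅): φ is true.
For instance, at 3:
  At 3: q and Dia q is false, q is false, so (q and Dia q) or q is false.
    At 3: q is false, Dia q is true, so q and Dia q is false.
      At 3: Dia q requires q at some successor in {1, 3, 4}.
        q holds at 1, so Dia q is true at 3.
Satisfying worlds: {0, 1, 4, 5}

0, 1, 4, 5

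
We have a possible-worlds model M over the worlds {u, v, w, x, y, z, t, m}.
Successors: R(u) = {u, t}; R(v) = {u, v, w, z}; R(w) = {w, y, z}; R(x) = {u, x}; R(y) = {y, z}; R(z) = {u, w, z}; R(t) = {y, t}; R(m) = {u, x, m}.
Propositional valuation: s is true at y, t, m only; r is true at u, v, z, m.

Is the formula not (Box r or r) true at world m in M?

No

At m: Box r or r is true, so not (Box r or r) is false.
  At m: Box r is false, r is true, so Box r or r is true.
    At m: Box r requires r at every successor {u, x, m}.
      r fails at x, so Box r is false at m.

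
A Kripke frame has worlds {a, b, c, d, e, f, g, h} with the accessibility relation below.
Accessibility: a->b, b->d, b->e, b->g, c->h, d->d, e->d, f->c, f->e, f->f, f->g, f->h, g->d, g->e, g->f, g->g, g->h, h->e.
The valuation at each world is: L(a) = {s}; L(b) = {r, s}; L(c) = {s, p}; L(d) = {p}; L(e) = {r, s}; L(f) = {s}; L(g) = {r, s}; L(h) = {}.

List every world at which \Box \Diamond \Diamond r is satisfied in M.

a

Recall that \Box ψ holds at a world iff ψ holds at every accessible world, and \Diamond ψ holds iff ψ holds at some accessible world.
Let φ = \Box \Diamond \Diamond r. Evaluate φ at each world:
  a (successors {b}): φ is true.
  b (successors {d, e, g}): φ is false.
  c (successors {h}): φ is false.
  d (successors {d}): φ is false.
  e (successors {d}): φ is false.
  f (successors {c, e, f, g, h}): φ is false.
  g (successors {d, e, f, g, h}): φ is false.
  h (successors {e}): φ is false.
For instance, at g:
  At g: \Box \Diamond \Diamond r requires \Diamond \Diamond r at every successor {d, e, f, g, h}.
    \Diamond \Diamond r fails at d, so \Box \Diamond \Diamond r is false at g.
      At d: \Diamond \Diamond r requires \Diamond r at some successor in {d}.
        At d: \Diamond r is false.
      So \Diamond \Diamond r is false at d.
Satisfying worlds: {a}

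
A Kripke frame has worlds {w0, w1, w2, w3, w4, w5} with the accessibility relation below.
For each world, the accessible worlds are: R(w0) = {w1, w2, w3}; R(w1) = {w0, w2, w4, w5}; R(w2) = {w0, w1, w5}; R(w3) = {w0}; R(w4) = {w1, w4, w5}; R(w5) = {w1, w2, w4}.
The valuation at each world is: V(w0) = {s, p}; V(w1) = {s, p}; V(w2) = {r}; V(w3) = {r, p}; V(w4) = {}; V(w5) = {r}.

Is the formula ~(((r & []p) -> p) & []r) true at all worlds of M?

Let φ = ~(((r & []p) -> p) & []r). Evaluate φ at each world:
  w0 (successors {w1, w2, w3}): φ is true.
  w1 (successors {w0, w2, w4, w5}): φ is true.
  w2 (successors {w0, w1, w5}): φ is true.
  w3 (successors {w0}): φ is true.
  w4 (successors {w1, w4, w5}): φ is true.
  w5 (successors {w1, w2, w4}): φ is true.
For instance, at w1:
  At w1: ((r & []p) -> p) & []r is false, so ~(((r & []p) -> p) & []r) is true.
    At w1: (r & []p) -> p is true, []r is false, so ((r & []p) -> p) & []r is false.
      At w1: r & []p is false, p is true, so (r & []p) -> p is true.
      At w1: []r requires r at every successor {w0, w2, w4, w5}.
        r fails at w0, so []r is false at w1.

Yes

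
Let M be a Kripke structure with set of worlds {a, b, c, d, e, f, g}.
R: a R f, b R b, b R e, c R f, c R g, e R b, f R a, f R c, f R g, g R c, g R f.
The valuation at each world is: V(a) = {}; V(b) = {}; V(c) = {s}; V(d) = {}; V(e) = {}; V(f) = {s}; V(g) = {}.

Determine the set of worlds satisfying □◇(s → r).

a, b, d, e, g

Let φ = □◇(s → r). Evaluate φ at each world:
  a (successors {f}): φ is true.
  b (successors {b, e}): φ is true.
  c (successors {f, g}): φ is false.
  d (successors ∅): φ is true.
  e (successors {b}): φ is true.
  f (successors {a, c, g}): φ is false.
  g (successors {c, f}): φ is true.
For instance, at c:
  At c: □◇(s → r) requires ◇(s → r) at every successor {f, g}.
    ◇(s → r) fails at g, so □◇(s → r) is false at c.
      At g: ◇(s → r) requires s → r at some successor in {c, f}.
        At c: s → r is false.
        At f: s → r is false.
      So ◇(s → r) is false at g.
Satisfying worlds: {a, b, d, e, g}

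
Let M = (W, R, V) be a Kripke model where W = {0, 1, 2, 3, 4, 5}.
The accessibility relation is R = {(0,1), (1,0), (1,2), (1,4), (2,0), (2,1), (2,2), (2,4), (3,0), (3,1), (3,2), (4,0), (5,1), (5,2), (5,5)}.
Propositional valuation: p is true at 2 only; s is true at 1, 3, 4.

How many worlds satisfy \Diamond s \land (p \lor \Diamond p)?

4

Recall that \Diamond ψ holds at a world iff ψ holds at some accessible world.
Let φ = \Diamond s \land (p \lor \Diamond p). Evaluate φ at each world:
  0 (successors {1}): φ is false.
  1 (successors {0, 2, 4}): φ is true.
  2 (successors {0, 1, 2, 4}): φ is true.
  3 (successors {0, 1, 2}): φ is true.
  4 (successors {0}): φ is false.
  5 (successors {1, 2, 5}): φ is true.
For instance, at 2:
  At 2: \Diamond s is true, p \lor \Diamond p is true, so \Diamond s \land (p \lor \Diamond p) is true.
    At 2: \Diamond s requires s at some successor in {0, 1, 2, 4}.
      s holds at 1, so \Diamond s is true at 2.
    At 2: p is true, \Diamond p is true, so p \lor \Diamond p is true.
      At 2: \Diamond p requires p at some successor in {0, 1, 2, 4}.
        p holds at 2, so \Diamond p is true at 2.
Satisfying worlds: {1, 2, 3, 5}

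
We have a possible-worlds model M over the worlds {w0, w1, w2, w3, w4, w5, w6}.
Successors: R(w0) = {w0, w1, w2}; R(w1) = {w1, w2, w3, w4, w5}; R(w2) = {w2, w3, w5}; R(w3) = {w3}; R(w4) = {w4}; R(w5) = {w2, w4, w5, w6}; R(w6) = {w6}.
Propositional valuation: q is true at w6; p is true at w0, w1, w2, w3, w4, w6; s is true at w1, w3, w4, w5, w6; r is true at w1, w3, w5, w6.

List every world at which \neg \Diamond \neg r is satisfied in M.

Let φ = \neg \Diamond \neg r. Evaluate φ at each world:
  w0 (successors {w0, w1, w2}): φ is false.
  w1 (successors {w1, w2, w3, w4, w5}): φ is false.
  w2 (successors {w2, w3, w5}): φ is false.
  w3 (successors {w3}): φ is true.
  w4 (successors {w4}): φ is false.
  w5 (successors {w2, w4, w5, w6}): φ is false.
  w6 (successors {w6}): φ is true.
For instance, at w4:
  At w4: \Diamond \neg r is true, so \neg \Diamond \neg r is false.
    At w4: \Diamond \neg r requires \neg r at some successor in {w4}.
      \neg r holds at w4, so \Diamond \neg r is true at w4.
Satisfying worlds: {w3, w6}

w3, w6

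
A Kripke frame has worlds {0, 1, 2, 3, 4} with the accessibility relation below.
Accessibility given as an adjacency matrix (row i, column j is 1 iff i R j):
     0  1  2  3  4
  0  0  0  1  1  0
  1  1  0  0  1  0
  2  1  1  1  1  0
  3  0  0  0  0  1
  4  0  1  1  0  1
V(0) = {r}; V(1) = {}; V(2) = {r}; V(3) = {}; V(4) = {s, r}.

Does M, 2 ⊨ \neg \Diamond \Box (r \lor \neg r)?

At 2: \Diamond \Box (r \lor \neg r) is true, so \neg \Diamond \Box (r \lor \neg r) is false.
  At 2: \Diamond \Box (r \lor \neg r) requires \Box (r \lor \neg r) at some successor in {0, 1, 2, 3}.
    \Box (r \lor \neg r) holds at 0, so \Diamond \Box (r \lor \neg r) is true at 2.
      At 0: \Box (r \lor \neg r) requires r \lor \neg r at every successor {2, 3}.
        At 2: r \lor \neg r is true.
        At 3: r \lor \neg r is true.
      So \Box (r \lor \neg r) is true at 0.

No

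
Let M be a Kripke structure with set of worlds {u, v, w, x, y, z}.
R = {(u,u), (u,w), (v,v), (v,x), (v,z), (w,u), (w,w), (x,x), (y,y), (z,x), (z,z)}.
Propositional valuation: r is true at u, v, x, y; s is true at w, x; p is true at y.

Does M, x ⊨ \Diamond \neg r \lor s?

Yes

Recall that \Diamond ψ holds at a world iff ψ holds at some accessible world.
At x: \Diamond \neg r is false, s is true, so \Diamond \neg r \lor s is true.
  At x: \Diamond \neg r requires \neg r at some successor in {x}.
    At x: \neg r is false.
  So \Diamond \neg r is false at x.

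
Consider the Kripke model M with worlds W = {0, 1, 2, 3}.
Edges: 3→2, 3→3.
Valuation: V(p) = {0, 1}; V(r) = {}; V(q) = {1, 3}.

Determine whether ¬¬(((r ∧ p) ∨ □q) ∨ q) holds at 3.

At 3: ¬(((r ∧ p) ∨ □q) ∨ q) is false, so ¬¬(((r ∧ p) ∨ □q) ∨ q) is true.
  At 3: ((r ∧ p) ∨ □q) ∨ q is true, so ¬(((r ∧ p) ∨ □q) ∨ q) is false.
    At 3: (r ∧ p) ∨ □q is false, q is true, so ((r ∧ p) ∨ □q) ∨ q is true.
      At 3: r ∧ p is false, □q is false, so (r ∧ p) ∨ □q is false.

Yes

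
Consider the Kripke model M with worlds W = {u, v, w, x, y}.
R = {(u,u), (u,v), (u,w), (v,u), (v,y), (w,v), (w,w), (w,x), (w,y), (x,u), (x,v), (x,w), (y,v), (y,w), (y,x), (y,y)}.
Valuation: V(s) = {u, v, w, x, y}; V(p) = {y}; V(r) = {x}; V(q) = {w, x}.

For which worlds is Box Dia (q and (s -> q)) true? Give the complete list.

Let φ = Box Dia (q and (s -> q)). Evaluate φ at each world:
  u (successors {u, v, w}): φ is false.
  v (successors {u, y}): φ is true.
  w (successors {v, w, x, y}): φ is false.
  x (successors {u, v, w}): φ is false.
  y (successors {v, w, x, y}): φ is false.
For instance, at w:
  At w: Box Dia (q and (s -> q)) requires Dia (q and (s -> q)) at every successor {v, w, x, y}.
    Dia (q and (s -> q)) fails at v, so Box Dia (q and (s -> q)) is false at w.
      At v: Dia (q and (s -> q)) requires q and (s -> q) at some successor in {u, y}.
        At u: q and (s -> q) is false.
        At y: q and (s -> q) is false.
      So Dia (q and (s -> q)) is false at v.
Satisfying worlds: {v}

v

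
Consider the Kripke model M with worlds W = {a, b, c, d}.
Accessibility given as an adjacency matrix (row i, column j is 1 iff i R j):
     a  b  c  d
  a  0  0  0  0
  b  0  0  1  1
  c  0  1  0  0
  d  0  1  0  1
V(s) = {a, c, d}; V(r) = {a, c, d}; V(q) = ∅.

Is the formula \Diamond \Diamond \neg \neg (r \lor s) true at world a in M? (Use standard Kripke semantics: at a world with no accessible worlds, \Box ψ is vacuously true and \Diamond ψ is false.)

No

At a: no accessible worlds, so \Diamond \Diamond \neg \neg (r \lor s) is false.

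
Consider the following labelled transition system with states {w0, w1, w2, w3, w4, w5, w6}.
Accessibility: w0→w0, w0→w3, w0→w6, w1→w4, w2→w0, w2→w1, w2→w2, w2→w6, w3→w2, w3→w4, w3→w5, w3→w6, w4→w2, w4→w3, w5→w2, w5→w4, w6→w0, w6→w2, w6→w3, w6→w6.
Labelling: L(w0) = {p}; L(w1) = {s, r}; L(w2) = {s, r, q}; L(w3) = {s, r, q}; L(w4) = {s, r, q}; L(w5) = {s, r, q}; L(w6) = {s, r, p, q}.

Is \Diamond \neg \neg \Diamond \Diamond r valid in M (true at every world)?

Let φ = \Diamond \neg \neg \Diamond \Diamond r. Evaluate φ at each world:
  w0 (successors {w0, w3, w6}): φ is true.
  w1 (successors {w4}): φ is true.
  w2 (successors {w0, w1, w2, w6}): φ is true.
  w3 (successors {w2, w4, w5, w6}): φ is true.
  w4 (successors {w2, w3}): φ is true.
  w5 (successors {w2, w4}): φ is true.
  w6 (successors {w0, w2, w3, w6}): φ is true.
For instance, at w0:
  At w0: \Diamond \neg \neg \Diamond \Diamond r requires \neg \neg \Diamond \Diamond r at some successor in {w0, w3, w6}.
    \neg \neg \Diamond \Diamond r holds at w0, so \Diamond \neg \neg \Diamond \Diamond r is true at w0.
      At w0: \neg \Diamond \Diamond r is false, so \neg \neg \Diamond \Diamond r is true.

Yes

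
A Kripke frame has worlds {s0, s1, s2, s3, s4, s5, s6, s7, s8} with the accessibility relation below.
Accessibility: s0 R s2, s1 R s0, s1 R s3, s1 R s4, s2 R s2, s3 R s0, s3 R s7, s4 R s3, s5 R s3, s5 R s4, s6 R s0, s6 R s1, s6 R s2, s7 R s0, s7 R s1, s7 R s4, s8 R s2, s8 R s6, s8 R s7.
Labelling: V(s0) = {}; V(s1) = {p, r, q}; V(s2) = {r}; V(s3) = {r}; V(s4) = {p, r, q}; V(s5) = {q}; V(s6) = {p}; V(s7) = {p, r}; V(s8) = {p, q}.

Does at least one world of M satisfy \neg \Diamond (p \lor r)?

Recall that \Diamond ψ holds at a world iff ψ holds at some accessible world.
Let φ = \neg \Diamond (p \lor r). Evaluate φ at each world:
  s0 (successors {s2}): φ is false.
  s1 (successors {s0, s3, s4}): φ is false.
  s2 (successors {s2}): φ is false.
  s3 (successors {s0, s7}): φ is false.
  s4 (successors {s3}): φ is false.
  s5 (successors {s3, s4}): φ is false.
  s6 (successors {s0, s1, s2}): φ is false.
  s7 (successors {s0, s1, s4}): φ is false.
  s8 (successors {s2, s6, s7}): φ is false.
For instance, at s5:
  At s5: \Diamond (p \lor r) is true, so \neg \Diamond (p \lor r) is false.
    At s5: \Diamond (p \lor r) requires p \lor r at some successor in {s3, s4}.
      p \lor r holds at s3, so \Diamond (p \lor r) is true at s5.

No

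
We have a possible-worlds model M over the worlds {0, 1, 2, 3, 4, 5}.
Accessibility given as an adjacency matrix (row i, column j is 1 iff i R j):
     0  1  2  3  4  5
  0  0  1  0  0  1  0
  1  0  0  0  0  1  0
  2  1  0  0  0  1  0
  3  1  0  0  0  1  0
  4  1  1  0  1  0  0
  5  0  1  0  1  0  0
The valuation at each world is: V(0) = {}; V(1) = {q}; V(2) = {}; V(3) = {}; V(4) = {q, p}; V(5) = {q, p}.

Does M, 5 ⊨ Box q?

No

Recall that Box ψ holds at a world iff ψ holds at every accessible world, and Dia ψ holds iff ψ holds at some accessible world.
At 5: Box q requires q at every successor {1, 3}.
  q fails at 3, so Box q is false at 5.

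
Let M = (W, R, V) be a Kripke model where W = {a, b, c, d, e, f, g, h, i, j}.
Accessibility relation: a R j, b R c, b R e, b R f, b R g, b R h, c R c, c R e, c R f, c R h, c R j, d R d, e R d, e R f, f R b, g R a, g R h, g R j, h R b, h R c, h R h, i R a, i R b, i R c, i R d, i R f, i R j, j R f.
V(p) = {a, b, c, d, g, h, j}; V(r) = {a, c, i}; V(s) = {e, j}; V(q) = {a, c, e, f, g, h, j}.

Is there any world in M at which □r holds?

Let φ = □r. Evaluate φ at each world:
  a (successors {j}): φ is false.
  b (successors {c, e, f, g, h}): φ is false.
  c (successors {c, e, f, h, j}): φ is false.
  d (successors {d}): φ is false.
  e (successors {d, f}): φ is false.
  f (successors {b}): φ is false.
  g (successors {a, h, j}): φ is false.
  h (successors {b, c, h}): φ is false.
  i (successors {a, b, c, d, f, j}): φ is false.
  j (successors {f}): φ is false.
For instance, at i:
  At i: □r requires r at every successor {a, b, c, d, f, j}.
    r fails at b, so □r is false at i.

No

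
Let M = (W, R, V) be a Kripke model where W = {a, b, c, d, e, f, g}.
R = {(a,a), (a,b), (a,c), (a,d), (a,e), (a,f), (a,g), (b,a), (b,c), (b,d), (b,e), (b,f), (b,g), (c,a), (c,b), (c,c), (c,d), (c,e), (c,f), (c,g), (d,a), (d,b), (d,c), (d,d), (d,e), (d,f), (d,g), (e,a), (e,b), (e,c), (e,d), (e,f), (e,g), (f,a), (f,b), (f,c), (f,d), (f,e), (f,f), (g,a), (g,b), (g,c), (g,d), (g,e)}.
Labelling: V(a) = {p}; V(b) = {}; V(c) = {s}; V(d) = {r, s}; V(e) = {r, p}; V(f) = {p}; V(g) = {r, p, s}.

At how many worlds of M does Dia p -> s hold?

3

Let φ = Dia p -> s. Evaluate φ at each world:
  a (successors {a, b, c, d, e, f, g}): φ is false.
  b (successors {a, c, d, e, f, g}): φ is false.
  c (successors {a, b, c, d, e, f, g}): φ is true.
  d (successors {a, b, c, d, e, f, g}): φ is true.
  e (successors {a, b, c, d, f, g}): φ is false.
  f (successors {a, b, c, d, e, f}): φ is false.
  g (successors {a, b, c, d, e}): φ is true.
For instance, at d:
  At d: Dia p is true, s is true, so Dia p -> s is true.
    At d: Dia p requires p at some successor in {a, b, c, d, e, f, g}.
      p holds at a, so Dia p is true at d.
Satisfying worlds: {c, d, g}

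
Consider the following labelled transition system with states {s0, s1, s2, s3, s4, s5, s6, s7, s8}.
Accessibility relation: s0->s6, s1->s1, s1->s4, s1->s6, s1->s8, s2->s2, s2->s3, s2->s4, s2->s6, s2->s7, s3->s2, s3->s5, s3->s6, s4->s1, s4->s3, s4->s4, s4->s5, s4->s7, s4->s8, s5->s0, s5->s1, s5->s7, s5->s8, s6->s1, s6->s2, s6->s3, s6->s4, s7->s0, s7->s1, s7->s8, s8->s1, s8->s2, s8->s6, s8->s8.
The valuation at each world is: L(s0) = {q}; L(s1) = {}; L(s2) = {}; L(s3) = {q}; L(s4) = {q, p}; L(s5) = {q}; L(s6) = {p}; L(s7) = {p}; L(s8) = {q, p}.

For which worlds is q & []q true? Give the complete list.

none

Let φ = q & []q. Evaluate φ at each world:
  s0 (successors {s6}): φ is false.
  s1 (successors {s1, s4, s6, s8}): φ is false.
  s2 (successors {s2, s3, s4, s6, s7}): φ is false.
  s3 (successors {s2, s5, s6}): φ is false.
  s4 (successors {s1, s3, s4, s5, s7, s8}): φ is false.
  s5 (successors {s0, s1, s7, s8}): φ is false.
  s6 (successors {s1, s2, s3, s4}): φ is false.
  s7 (successors {s0, s1, s8}): φ is false.
  s8 (successors {s1, s2, s6, s8}): φ is false.
For instance, at s5:
  At s5: q is true, []q is false, so q & []q is false.
    At s5: []q requires q at every successor {s0, s1, s7, s8}.
      q fails at s1, so []q is false at s5.
Satisfying worlds: none.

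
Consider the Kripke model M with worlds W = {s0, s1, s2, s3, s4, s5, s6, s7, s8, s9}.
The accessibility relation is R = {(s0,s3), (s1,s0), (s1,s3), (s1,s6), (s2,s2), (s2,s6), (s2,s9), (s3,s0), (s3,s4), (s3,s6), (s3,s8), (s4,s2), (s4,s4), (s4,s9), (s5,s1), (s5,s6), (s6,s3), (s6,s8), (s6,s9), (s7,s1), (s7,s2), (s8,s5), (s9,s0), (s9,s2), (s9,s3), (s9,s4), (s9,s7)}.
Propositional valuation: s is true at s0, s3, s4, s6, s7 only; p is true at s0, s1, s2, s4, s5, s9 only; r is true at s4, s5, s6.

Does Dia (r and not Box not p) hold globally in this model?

No

Let φ = Dia (r and not Box not p). Evaluate φ at each world:
  s0 (successors {s3}): φ is false.
  s1 (successors {s0, s3, s6}): φ is true.
  s2 (successors {s2, s6, s9}): φ is true.
  s3 (successors {s0, s4, s6, s8}): φ is true.
  s4 (successors {s2, s4, s9}): φ is true.
  s5 (successors {s1, s6}): φ is true.
  s6 (successors {s3, s8, s9}): φ is false.
  s7 (successors {s1, s2}): φ is false.
  s8 (successors {s5}): φ is true.
  s9 (successors {s0, s2, s3, s4, s7}): φ is true.
Detail at s0 (counterexample):
  At s0: Dia (r and not Box not p) requires r and not Box not p at some successor in {s3}.
    At s3: r and not Box not p is false.
  So Dia (r and not Box not p) is false at s0.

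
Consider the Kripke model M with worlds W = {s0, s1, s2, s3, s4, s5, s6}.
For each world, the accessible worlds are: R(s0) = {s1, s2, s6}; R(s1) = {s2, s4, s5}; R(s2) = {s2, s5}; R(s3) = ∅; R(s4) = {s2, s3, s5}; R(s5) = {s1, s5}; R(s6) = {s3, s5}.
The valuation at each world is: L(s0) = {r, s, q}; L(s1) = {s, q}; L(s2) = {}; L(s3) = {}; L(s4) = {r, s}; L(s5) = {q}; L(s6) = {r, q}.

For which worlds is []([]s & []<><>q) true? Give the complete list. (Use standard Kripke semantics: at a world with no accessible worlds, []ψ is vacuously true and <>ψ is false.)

Recall that []ψ holds at a world iff ψ holds at every accessible world, and <>ψ holds iff ψ holds at some accessible world.
Let φ = []([]s & []<><>q). Evaluate φ at each world:
  s0 (successors {s1, s2, s6}): φ is false.
  s1 (successors {s2, s4, s5}): φ is false.
  s2 (successors {s2, s5}): φ is false.
  s3 (successors ∅): φ is true.
  s4 (successors {s2, s3, s5}): φ is false.
  s5 (successors {s1, s5}): φ is false.
  s6 (successors {s3, s5}): φ is false.
For instance, at s6:
  At s6: []([]s & []<><>q) requires []s & []<><>q at every successor {s3, s5}.
    []s & []<><>q fails at s5, so []([]s & []<><>q) is false at s6.
      At s5: []s is false, []<><>q is true, so []s & []<><>q is false.
Satisfying worlds: {s3}

s3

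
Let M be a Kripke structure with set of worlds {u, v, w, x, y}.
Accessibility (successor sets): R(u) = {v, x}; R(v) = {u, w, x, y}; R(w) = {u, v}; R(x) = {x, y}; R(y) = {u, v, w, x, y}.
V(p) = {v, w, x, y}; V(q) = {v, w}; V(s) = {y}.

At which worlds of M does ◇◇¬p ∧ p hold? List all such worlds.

v, w, x, y

Let φ = ◇◇¬p ∧ p. Evaluate φ at each world:
  u (successors {v, x}): φ is false.
  v (successors {u, w, x, y}): φ is true.
  w (successors {u, v}): φ is true.
  x (successors {x, y}): φ is true.
  y (successors {u, v, w, x, y}): φ is true.
For instance, at y:
  At y: ◇◇¬p is true, p is true, so ◇◇¬p ∧ p is true.
    At y: ◇◇¬p requires ◇¬p at some successor in {u, v, w, x, y}.
      ◇¬p holds at v, so ◇◇¬p is true at y.
Satisfying worlds: {v, w, x, y}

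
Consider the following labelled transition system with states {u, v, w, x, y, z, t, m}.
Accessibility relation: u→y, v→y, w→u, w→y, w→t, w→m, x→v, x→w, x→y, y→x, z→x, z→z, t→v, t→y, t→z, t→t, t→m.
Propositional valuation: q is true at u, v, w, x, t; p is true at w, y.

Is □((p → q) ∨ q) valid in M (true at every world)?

Let φ = □((p → q) ∨ q). Evaluate φ at each world:
  u (successors {y}): φ is false.
  v (successors {y}): φ is false.
  w (successors {u, y, t, m}): φ is false.
  x (successors {v, w, y}): φ is false.
  y (successors {x}): φ is true.
  z (successors {x, z}): φ is true.
  t (successors {v, y, z, t, m}): φ is false.
  m (successors ∅): φ is true.
Detail at u (counterexample):
  At u: □((p → q) ∨ q) requires (p → q) ∨ q at every successor {y}.
    (p → q) ∨ q fails at y, so □((p → q) ∨ q) is false at u.

No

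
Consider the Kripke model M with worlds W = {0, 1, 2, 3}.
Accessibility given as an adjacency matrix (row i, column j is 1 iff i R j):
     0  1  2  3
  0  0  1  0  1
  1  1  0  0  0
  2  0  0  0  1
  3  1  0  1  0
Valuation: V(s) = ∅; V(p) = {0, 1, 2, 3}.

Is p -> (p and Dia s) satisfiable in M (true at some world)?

Let φ = p -> (p and Dia s). Evaluate φ at each world:
  0 (successors {1, 3}): φ is false.
  1 (successors {0}): φ is false.
  2 (successors {3}): φ is false.
  3 (successors {0, 2}): φ is false.
For instance, at 0:
  At 0: p is true, p and Dia s is false, so p -> (p and Dia s) is false.
    At 0: p is true, Dia s is false, so p and Dia s is false.
      At 0: Dia s requires s at some successor in {1, 3}.
        At 1: s is false.
        At 3: s is false.
      So Dia s is false at 0.

No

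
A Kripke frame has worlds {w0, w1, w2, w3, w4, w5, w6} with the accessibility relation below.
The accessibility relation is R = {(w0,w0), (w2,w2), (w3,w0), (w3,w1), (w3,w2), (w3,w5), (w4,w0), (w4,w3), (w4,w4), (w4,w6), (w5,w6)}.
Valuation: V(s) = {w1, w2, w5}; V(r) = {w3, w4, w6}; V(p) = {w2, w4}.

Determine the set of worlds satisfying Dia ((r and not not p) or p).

Let φ = Dia ((r and not not p) or p). Evaluate φ at each world:
  w0 (successors {w0}): φ is false.
  w1 (successors ∅): φ is false.
  w2 (successors {w2}): φ is true.
  w3 (successors {w0, w1, w2, w5}): φ is true.
  w4 (successors {w0, w3, w4, w6}): φ is true.
  w5 (successors {w6}): φ is false.
  w6 (successors ∅): φ is false.
For instance, at w0:
  At w0: Dia ((r and not not p) or p) requires (r and not not p) or p at some successor in {w0}.
    At w0: (r and not not p) or p is false.
  So Dia ((r and not not p) or p) is false at w0.
Satisfying worlds: {w2, w3, w4}

w2, w3, w4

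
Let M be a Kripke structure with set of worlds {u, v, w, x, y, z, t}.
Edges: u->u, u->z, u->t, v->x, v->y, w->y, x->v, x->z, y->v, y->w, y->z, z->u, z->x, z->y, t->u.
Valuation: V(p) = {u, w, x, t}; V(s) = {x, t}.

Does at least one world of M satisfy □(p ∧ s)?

Let φ = □(p ∧ s). Evaluate φ at each world:
  u (successors {u, z, t}): φ is false.
  v (successors {x, y}): φ is false.
  w (successors {y}): φ is false.
  x (successors {v, z}): φ is false.
  y (successors {v, w, z}): φ is false.
  z (successors {u, x, y}): φ is false.
  t (successors {u}): φ is false.
For instance, at x:
  At x: □(p ∧ s) requires p ∧ s at every successor {v, z}.
    p ∧ s fails at v, so □(p ∧ s) is false at x.

No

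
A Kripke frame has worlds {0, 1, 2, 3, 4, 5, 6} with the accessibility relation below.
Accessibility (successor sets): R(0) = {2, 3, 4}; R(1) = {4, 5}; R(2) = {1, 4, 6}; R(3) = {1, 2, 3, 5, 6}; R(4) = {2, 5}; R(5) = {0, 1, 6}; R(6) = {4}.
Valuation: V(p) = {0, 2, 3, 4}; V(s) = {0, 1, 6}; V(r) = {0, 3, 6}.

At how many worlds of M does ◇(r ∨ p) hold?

Let φ = ◇(r ∨ p). Evaluate φ at each world:
  0 (successors {2, 3, 4}): φ is true.
  1 (successors {4, 5}): φ is true.
  2 (successors {1, 4, 6}): φ is true.
  3 (successors {1, 2, 3, 5, 6}): φ is true.
  4 (successors {2, 5}): φ is true.
  5 (successors {0, 1, 6}): φ is true.
  6 (successors {4}): φ is true.
For instance, at 1:
  At 1: ◇(r ∨ p) requires r ∨ p at some successor in {4, 5}.
    r ∨ p holds at 4, so ◇(r ∨ p) is true at 1.
Satisfying worlds: {0, 1, 2, 3, 4, 5, 6}

7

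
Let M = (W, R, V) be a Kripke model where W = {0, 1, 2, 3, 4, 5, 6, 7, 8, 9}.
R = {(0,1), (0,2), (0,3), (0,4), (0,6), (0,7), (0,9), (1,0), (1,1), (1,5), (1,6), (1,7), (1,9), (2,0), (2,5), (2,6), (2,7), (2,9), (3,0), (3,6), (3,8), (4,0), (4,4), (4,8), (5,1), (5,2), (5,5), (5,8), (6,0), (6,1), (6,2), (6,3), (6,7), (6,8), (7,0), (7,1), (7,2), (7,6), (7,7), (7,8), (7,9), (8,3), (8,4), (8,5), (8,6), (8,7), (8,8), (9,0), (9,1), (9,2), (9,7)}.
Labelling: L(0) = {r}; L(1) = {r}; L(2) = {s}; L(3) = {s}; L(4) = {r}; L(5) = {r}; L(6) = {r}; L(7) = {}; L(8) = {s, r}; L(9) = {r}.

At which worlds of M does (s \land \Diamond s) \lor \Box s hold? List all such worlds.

3, 8

Let φ = (s \land \Diamond s) \lor \Box s. Evaluate φ at each world:
  0 (successors {1, 2, 3, 4, 6, 7, 9}): φ is false.
  1 (successors {0, 1, 5, 6, 7, 9}): φ is false.
  2 (successors {0, 5, 6, 7, 9}): φ is false.
  3 (successors {0, 6, 8}): φ is true.
  4 (successors {0, 4, 8}): φ is false.
  5 (successors {1, 2, 5, 8}): φ is false.
  6 (successors {0, 1, 2, 3, 7, 8}): φ is false.
  7 (successors {0, 1, 2, 6, 7, 8, 9}): φ is false.
  8 (successors {3, 4, 5, 6, 7, 8}): φ is true.
  9 (successors {0, 1, 2, 7}): φ is false.
For instance, at 0:
  At 0: s \land \Diamond s is false, \Box s is false, so (s \land \Diamond s) \lor \Box s is false.
    At 0: s is false, \Diamond s is true, so s \land \Diamond s is false.
      At 0: \Diamond s requires s at some successor in {1, 2, 3, 4, 6, 7, 9}.
        s holds at 2, so \Diamond s is true at 0.
    At 0: \Box s requires s at every successor {1, 2, 3, 4, 6, 7, 9}.
      s fails at 1, so \Box s is false at 0.
Satisfying worlds: {3, 8}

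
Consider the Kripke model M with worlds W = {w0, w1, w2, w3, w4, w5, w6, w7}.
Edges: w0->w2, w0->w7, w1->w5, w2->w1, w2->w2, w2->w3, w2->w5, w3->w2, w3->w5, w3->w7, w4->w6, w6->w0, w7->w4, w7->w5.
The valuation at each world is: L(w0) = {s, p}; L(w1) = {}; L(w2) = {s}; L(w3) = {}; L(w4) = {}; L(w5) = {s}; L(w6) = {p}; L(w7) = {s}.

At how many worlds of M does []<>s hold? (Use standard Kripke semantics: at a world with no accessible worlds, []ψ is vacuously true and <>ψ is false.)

4

Let φ = []<>s. Evaluate φ at each world:
  w0 (successors {w2, w7}): φ is true.
  w1 (successors {w5}): φ is false.
  w2 (successors {w1, w2, w3, w5}): φ is false.
  w3 (successors {w2, w5, w7}): φ is false.
  w4 (successors {w6}): φ is true.
  w5 (successors ∅): φ is true.
  w6 (successors {w0}): φ is true.
  w7 (successors {w4, w5}): φ is false.
For instance, at w0:
  At w0: []<>s requires <>s at every successor {w2, w7}.
      At w2: <>s requires s at some successor in {w1, w2, w3, w5}.
        s holds at w2, so <>s is true at w2.
      At w7: <>s requires s at some successor in {w4, w5}.
        s holds at w5, so <>s is true at w7.
  So []<>s is true at w0.
Satisfying worlds: {w0, w4, w5, w6}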